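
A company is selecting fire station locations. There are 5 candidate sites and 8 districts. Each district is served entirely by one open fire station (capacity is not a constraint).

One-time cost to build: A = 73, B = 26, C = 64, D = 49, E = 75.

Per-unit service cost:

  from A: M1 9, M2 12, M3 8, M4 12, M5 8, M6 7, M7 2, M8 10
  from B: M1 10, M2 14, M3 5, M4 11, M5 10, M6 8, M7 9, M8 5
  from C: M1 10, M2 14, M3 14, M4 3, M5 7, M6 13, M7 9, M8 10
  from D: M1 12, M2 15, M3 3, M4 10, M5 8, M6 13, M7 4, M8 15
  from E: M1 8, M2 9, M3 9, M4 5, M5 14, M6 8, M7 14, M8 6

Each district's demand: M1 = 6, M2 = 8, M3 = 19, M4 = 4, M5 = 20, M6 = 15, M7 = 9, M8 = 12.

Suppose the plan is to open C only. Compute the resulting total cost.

Total cost: 1050

Each district is assigned to its cheapest site among the open ones.
{C}: M1→C 10·6=60, M2→C 14·8=112, M3→C 14·19=266, M4→C 3·4=12, M5→C 7·20=140, M6→C 13·15=195, M7→C 9·9=81, M8→C 10·12=120. Service 986; fixed 64; total 1050.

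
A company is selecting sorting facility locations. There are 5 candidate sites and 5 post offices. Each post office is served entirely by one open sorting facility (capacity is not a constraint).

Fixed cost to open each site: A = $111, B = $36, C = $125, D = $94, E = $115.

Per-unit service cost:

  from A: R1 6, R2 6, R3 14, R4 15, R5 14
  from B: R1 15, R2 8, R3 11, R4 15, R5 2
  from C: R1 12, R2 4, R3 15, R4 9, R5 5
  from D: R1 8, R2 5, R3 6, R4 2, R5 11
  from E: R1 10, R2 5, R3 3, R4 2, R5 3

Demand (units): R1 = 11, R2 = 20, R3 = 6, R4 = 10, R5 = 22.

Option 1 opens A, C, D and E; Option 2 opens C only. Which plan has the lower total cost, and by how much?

Option 2 is cheaper by 68.

Option 1: {A, C, D, E}: R1→A 6·11=66, R2→C 4·20=80, R3→E 3·6=18, R4→D 2·10=20, R5→E 3·22=66. Service 250; fixed 445; total 695.
Option 2: {C}: R1→C 12·11=132, R2→C 4·20=80, R3→C 15·6=90, R4→C 9·10=90, R5→C 5·22=110. Service 502; fixed 125; total 627.
Difference: |695 − 627| = 68.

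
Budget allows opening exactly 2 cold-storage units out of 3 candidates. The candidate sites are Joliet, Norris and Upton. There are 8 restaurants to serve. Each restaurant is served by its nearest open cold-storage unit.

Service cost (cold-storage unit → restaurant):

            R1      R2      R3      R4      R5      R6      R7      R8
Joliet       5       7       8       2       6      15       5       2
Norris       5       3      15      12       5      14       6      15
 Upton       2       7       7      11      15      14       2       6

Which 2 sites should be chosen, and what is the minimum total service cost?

Choose Joliet and Upton; total service cost 42.

With exactly 2 open, each restaurant uses its cheapest among the chosen.
{Joliet, Upton}: R1→Upton 2, R2→Joliet 7, R3→Upton 7, R4→Joliet 2, R5→Joliet 6, R6→Upton 14, R7→Upton 2, R8→Joliet 2. Service cost 42.
{Joliet, Norris}: service cost 44
{Norris, Upton}: service cost 50
Among all 3 size-2 choices, {Joliet, Upton} is lowest.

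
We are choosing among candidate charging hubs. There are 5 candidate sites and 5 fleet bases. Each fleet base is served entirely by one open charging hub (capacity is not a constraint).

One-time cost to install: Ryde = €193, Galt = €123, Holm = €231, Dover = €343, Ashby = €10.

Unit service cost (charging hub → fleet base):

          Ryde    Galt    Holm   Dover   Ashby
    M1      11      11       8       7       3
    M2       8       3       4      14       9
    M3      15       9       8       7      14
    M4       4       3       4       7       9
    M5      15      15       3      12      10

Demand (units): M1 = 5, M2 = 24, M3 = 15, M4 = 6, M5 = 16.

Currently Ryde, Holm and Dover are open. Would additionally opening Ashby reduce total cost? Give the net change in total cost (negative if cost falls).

Current service cost with {Ryde, Holm, Dover}: 308.
Adding Ashby: each fleet base re-picks its cheapest; new service cost 288, saving 20.
Extra fixed cost: 10. Net change = 10 − 20 = -10.
(Totals: 1075 → 1065.)

Yes — net change −10 (cost falls by 10).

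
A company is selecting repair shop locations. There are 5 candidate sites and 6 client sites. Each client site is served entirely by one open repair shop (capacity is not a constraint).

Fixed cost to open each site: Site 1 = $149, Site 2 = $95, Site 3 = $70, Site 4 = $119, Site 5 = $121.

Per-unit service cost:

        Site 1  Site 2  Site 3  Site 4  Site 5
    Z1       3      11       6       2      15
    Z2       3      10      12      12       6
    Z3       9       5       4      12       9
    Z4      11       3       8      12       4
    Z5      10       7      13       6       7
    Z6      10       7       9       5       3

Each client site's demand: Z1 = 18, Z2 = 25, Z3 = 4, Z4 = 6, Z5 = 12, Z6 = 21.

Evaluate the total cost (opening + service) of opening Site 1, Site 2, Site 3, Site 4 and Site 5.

Total cost: 834

Each client site is assigned to its cheapest site among the open ones.
{Site 1, Site 2, Site 3, Site 4, Site 5}: Z1→Site 4 2·18=36, Z2→Site 1 3·25=75, Z3→Site 3 4·4=16, Z4→Site 2 3·6=18, Z5→Site 4 6·12=72, Z6→Site 5 3·21=63. Service 280; fixed 554; total 834.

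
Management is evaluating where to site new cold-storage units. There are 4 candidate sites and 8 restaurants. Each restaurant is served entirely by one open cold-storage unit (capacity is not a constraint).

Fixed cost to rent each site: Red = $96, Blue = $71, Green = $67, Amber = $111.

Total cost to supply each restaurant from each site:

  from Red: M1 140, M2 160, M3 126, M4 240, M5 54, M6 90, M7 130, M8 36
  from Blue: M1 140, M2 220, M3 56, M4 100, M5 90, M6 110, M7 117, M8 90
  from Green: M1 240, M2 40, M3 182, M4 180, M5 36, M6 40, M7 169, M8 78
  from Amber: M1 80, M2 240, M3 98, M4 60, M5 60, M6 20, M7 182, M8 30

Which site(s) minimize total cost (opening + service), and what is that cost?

For any fixed open set, each restaurant goes to its cheapest open site; total = fixed + service.
{Blue, Green, Amber}: M1→Amber 80, M2→Green 40, M3→Blue 56, M4→Amber 60, M5→Green 36, M6→Amber 20, M7→Blue 117, M8→Amber 30. Service 439; fixed 249; total 688.
{Green, Amber}: M1→Amber 80, M2→Green 40, M3→Amber 98, M4→Amber 60, M5→Green 36, M6→Amber 20, M7→Green 169, M8→Amber 30. Service 533; fixed 178; total 711.
{Blue, Green}: M1→Blue 140, M2→Green 40, M3→Blue 56, M4→Blue 100, M5→Green 36, M6→Green 40, M7→Blue 117, M8→Green 78. Service 607; fixed 138; total 745.
{Red, Blue, Green, Amber}: service 439 + fixed 345 = 784
No other subset beats 688.

Open Blue, Green and Amber; minimum total cost 688.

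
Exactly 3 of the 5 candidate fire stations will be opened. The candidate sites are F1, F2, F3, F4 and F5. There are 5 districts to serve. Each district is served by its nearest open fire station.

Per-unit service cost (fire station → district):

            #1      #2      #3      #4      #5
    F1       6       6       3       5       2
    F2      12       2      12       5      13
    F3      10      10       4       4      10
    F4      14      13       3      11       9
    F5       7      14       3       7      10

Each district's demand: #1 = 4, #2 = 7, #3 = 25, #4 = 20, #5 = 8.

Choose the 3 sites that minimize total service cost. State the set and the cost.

With exactly 3 open, each district uses its cheapest among the chosen.
{F1, F2, F3}: #1→F1 6·4=24, #2→F2 2·7=14, #3→F1 3·25=75, #4→F3 4·20=80, #5→F1 2·8=16. Service cost 209.
{F1, F2, F4}: service cost 229
{F1, F2, F5}: service cost 229
Among all 10 size-3 choices, {F1, F2, F3} is lowest.

Choose F1, F2 and F3; total service cost 209.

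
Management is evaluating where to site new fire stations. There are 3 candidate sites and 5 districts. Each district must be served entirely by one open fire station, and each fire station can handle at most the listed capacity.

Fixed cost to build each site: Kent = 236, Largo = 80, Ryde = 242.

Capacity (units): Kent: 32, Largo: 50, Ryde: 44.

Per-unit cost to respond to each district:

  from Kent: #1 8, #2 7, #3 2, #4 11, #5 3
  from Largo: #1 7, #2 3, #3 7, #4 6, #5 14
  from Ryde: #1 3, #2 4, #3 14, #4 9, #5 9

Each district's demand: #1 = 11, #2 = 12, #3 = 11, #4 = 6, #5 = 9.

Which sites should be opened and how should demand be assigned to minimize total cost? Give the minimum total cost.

Minimum total cost: 432

Open {Largo}: #1→Largo 7·11=77, #2→Largo 3·12=36, #3→Largo 7·11=77, #4→Largo 6·6=36, #5→Largo 14·9=126.
Loads: Largo carries 49/50. Service 352; fixed 80; total 432.
Next best feasible plan costs 514.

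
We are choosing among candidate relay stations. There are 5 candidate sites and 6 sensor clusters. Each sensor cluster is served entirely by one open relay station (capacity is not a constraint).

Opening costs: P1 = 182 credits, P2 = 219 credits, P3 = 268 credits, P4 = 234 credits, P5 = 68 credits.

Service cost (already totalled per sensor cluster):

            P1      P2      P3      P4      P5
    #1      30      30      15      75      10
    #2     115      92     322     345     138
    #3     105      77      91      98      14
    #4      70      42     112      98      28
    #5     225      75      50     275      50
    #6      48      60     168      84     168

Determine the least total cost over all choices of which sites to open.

Minimum total cost: 476

For any fixed open set, each sensor cluster goes to its cheapest open site; total = fixed + service.
{P5}: #1→P5 10, #2→P5 138, #3→P5 14, #4→P5 28, #5→P5 50, #6→P5 168. Service 408; fixed 68; total 476.
{P1, P5}: service 265 + fixed 250 = 515
{P2, P5}: #1→P5 10, #2→P2 92, #3→P5 14, #4→P5 28, #5→P5 50, #6→P2 60. Service 254; fixed 287; total 541.
{P1, P2, P3, P4, P5}: service 242 + fixed 971 = 1213
No other subset beats 476.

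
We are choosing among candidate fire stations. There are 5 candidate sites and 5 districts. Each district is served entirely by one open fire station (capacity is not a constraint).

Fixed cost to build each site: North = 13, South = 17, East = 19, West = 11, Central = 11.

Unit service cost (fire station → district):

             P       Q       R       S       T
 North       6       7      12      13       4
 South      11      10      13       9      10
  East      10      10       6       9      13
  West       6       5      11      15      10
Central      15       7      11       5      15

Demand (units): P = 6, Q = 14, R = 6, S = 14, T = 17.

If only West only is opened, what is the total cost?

Each district is assigned to its cheapest site among the open ones.
{West}: P→West 6·6=36, Q→West 5·14=70, R→West 11·6=66, S→West 15·14=210, T→West 10·17=170. Service 552; fixed 11; total 563.

Total cost: 563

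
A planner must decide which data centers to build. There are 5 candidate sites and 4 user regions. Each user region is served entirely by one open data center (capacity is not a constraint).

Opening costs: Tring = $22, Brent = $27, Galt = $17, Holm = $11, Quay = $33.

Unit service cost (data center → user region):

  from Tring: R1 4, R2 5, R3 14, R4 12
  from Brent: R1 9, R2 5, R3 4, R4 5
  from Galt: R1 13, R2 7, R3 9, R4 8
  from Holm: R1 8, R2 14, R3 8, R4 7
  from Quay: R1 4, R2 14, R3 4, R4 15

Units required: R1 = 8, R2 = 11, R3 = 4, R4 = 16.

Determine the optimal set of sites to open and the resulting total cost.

Open Tring and Brent; minimum total cost 232.

For any fixed open set, each user region goes to its cheapest open site; total = fixed + service.
{Tring, Brent}: R1→Tring 4·8=32, R2→Tring 5·11=55, R3→Brent 4·4=16, R4→Brent 5·16=80. Service 183; fixed 49; total 232.
{Tring, Brent, Holm}: service 183 + fixed 60 = 243
{Brent, Quay}: service 183 + fixed 60 = 243
{Tring, Brent, Galt, Holm, Quay}: service 183 + fixed 110 = 293
No other subset beats 232.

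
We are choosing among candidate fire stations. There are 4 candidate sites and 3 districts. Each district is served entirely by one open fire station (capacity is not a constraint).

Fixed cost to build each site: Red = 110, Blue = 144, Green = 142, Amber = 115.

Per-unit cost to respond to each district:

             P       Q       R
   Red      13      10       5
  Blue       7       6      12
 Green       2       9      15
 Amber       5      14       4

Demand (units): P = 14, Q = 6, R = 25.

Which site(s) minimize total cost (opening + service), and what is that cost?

For any fixed open set, each district goes to its cheapest open site; total = fixed + service.
{Amber}: P→Amber 5·14=70, Q→Amber 14·6=84, R→Amber 4·25=100. Service 254; fixed 115; total 369.
{Green, Amber}: P→Green 2·14=28, Q→Green 9·6=54, R→Amber 4·25=100. Service 182; fixed 257; total 439.
{Red, Amber}: service 230 + fixed 225 = 455
{Red, Blue, Green, Amber}: service 164 + fixed 511 = 675
No other subset beats 369.

Open Amber only; minimum total cost 369.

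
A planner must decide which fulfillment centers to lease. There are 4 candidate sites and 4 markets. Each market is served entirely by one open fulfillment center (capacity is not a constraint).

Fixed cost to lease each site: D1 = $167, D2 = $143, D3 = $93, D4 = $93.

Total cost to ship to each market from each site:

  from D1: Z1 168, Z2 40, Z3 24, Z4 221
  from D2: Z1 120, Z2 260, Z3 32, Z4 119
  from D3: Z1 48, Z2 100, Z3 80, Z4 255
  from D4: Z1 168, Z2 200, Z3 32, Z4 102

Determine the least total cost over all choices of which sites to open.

For any fixed open set, each market goes to its cheapest open site; total = fixed + service.
{D3, D4}: Z1→D3 48, Z2→D3 100, Z3→D4 32, Z4→D4 102. Service 282; fixed 186; total 468.
{D2, D3}: service 299 + fixed 236 = 535
{D1, D3, D4}: Z1→D3 48, Z2→D1 40, Z3→D1 24, Z4→D4 102. Service 214; fixed 353; total 567.
{D1, D2, D3, D4}: service 214 + fixed 496 = 710
No other subset beats 468.

Minimum total cost: 468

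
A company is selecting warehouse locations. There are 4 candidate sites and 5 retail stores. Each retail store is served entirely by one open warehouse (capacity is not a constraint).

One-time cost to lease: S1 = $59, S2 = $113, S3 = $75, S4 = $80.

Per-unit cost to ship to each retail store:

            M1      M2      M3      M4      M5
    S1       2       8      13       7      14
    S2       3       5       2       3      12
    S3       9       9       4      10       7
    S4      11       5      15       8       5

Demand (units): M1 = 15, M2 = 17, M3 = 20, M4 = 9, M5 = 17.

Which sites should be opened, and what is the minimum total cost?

Open S2 and S4; minimum total cost 475.

For any fixed open set, each retail store goes to its cheapest open site; total = fixed + service.
{S2, S4}: M1→S2 3·15=45, M2→S2 5·17=85, M3→S2 2·20=40, M4→S2 3·9=27, M5→S4 5·17=85. Service 282; fixed 193; total 475.
{S2, S3}: service 316 + fixed 188 = 504
{S2}: service 401 + fixed 113 = 514
{S1, S2, S3, S4}: service 267 + fixed 327 = 594
No other subset beats 475.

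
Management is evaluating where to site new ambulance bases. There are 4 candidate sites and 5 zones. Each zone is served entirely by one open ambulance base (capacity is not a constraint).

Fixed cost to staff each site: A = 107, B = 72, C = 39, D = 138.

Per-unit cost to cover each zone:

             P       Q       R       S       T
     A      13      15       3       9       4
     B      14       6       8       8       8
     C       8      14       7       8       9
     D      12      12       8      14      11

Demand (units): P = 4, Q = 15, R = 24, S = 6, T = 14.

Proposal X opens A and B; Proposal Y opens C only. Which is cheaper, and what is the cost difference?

Proposal X is cheaper by 126.

Proposal X: {A, B}: P→A 13·4=52, Q→B 6·15=90, R→A 3·24=72, S→B 8·6=48, T→A 4·14=56. Service 318; fixed 179; total 497.
Proposal Y: {C}: P→C 8·4=32, Q→C 14·15=210, R→C 7·24=168, S→C 8·6=48, T→C 9·14=126. Service 584; fixed 39; total 623.
Difference: |497 − 623| = 126.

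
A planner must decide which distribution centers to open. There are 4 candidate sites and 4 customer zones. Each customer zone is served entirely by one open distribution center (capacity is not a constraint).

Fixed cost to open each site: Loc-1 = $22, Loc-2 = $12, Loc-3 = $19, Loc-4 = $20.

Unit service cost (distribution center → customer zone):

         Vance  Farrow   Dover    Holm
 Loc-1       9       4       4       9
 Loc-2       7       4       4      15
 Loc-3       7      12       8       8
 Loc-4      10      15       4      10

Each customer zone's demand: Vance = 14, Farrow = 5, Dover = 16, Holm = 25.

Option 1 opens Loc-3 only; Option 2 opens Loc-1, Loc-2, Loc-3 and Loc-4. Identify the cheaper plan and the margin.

Option 1: {Loc-3}: Vance→Loc-3 7·14=98, Farrow→Loc-3 12·5=60, Dover→Loc-3 8·16=128, Holm→Loc-3 8·25=200. Service 486; fixed 19; total 505.
Option 2: {Loc-1, Loc-2, Loc-3, Loc-4}: Vance→Loc-2 7·14=98, Farrow→Loc-1 4·5=20, Dover→Loc-1 4·16=64, Holm→Loc-3 8·25=200. Service 382; fixed 73; total 455.
Difference: |505 − 455| = 50.

Option 2 is cheaper by 50.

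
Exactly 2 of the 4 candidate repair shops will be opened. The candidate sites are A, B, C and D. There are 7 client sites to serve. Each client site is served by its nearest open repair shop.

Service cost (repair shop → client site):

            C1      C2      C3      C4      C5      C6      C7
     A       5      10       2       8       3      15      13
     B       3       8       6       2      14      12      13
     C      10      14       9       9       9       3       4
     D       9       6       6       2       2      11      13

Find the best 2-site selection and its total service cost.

Choose C and D; total service cost 32.

With exactly 2 open, each client site uses its cheapest among the chosen.
{C, D}: C1→D 9, C2→D 6, C3→D 6, C4→D 2, C5→D 2, C6→C 3, C7→C 4. Service cost 32.
{A, C}: service cost 35
{B, C}: service cost 35
Among all 6 size-2 choices, {C, D} is lowest.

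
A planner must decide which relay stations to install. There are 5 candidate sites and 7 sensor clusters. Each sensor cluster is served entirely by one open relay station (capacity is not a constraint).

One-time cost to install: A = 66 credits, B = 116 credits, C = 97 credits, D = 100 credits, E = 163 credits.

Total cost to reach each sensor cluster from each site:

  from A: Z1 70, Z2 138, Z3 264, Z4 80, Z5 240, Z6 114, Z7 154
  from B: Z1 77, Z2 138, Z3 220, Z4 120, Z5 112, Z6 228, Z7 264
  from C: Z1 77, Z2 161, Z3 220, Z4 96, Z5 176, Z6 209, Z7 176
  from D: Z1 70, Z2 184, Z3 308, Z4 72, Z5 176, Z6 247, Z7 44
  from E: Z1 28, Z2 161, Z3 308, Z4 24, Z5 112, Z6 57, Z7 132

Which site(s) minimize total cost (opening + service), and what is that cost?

For any fixed open set, each sensor cluster goes to its cheapest open site; total = fixed + service.
{A, E}: Z1→E 28, Z2→A 138, Z3→A 264, Z4→E 24, Z5→E 112, Z6→E 57, Z7→E 132. Service 755; fixed 229; total 984.
{E}: Z1→E 28, Z2→E 161, Z3→E 308, Z4→E 24, Z5→E 112, Z6→E 57, Z7→E 132. Service 822; fixed 163; total 985.
{B, E}: service 711 + fixed 279 = 990
{A, B, C, D, E}: service 623 + fixed 542 = 1165
No other subset beats 984.

Open A and E; minimum total cost 984.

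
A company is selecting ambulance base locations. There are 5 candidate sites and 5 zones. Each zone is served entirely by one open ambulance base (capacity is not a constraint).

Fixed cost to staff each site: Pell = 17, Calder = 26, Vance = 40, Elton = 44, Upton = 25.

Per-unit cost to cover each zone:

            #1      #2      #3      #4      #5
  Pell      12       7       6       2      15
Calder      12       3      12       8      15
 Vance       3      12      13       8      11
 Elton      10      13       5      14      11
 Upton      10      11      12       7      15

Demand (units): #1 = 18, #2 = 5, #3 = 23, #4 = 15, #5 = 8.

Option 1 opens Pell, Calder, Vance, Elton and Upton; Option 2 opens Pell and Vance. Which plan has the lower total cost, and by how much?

Option 2 is cheaper by 52.

Option 1: {Pell, Calder, Vance, Elton, Upton}: #1→Vance 3·18=54, #2→Calder 3·5=15, #3→Elton 5·23=115, #4→Pell 2·15=30, #5→Vance 11·8=88. Service 302; fixed 152; total 454.
Option 2: {Pell, Vance}: #1→Vance 3·18=54, #2→Pell 7·5=35, #3→Pell 6·23=138, #4→Pell 2·15=30, #5→Vance 11·8=88. Service 345; fixed 57; total 402.
Difference: |454 − 402| = 52.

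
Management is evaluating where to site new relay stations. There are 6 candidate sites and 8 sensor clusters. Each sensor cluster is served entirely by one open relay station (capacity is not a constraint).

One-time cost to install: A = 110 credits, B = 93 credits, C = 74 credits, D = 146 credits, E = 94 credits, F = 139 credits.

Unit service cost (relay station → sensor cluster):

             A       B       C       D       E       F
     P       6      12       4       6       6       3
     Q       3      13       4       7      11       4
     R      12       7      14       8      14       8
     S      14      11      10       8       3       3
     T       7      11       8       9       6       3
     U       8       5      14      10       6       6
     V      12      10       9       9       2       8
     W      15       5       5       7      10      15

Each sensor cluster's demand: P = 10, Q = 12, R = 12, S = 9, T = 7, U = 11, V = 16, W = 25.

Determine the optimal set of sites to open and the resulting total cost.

Open B, C and E; minimum total cost 714.

For any fixed open set, each sensor cluster goes to its cheapest open site; total = fixed + service.
{B, C, E}: P→C 4·10=40, Q→C 4·12=48, R→B 7·12=84, S→E 3·9=27, T→E 6·7=42, U→B 5·11=55, V→E 2·16=32, W→B 5·25=125. Service 453; fixed 261; total 714.
{C, E}: service 548 + fixed 168 = 716
{B, E}: service 557 + fixed 187 = 744
{A, B, C, D, E, F}: service 410 + fixed 656 = 1066
No other subset beats 714.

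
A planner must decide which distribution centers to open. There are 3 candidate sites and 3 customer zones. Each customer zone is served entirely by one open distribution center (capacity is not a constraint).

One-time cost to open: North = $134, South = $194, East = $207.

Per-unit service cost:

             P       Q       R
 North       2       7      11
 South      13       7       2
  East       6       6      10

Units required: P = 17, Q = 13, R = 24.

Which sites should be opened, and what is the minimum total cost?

Open North and South; minimum total cost 501.

For any fixed open set, each customer zone goes to its cheapest open site; total = fixed + service.
{North, South}: P→North 2·17=34, Q→North 7·13=91, R→South 2·24=48. Service 173; fixed 328; total 501.
{North}: service 389 + fixed 134 = 523
{South}: service 360 + fixed 194 = 554
{North, South, East}: P→North 2·17=34, Q→East 6·13=78, R→South 2·24=48. Service 160; fixed 535; total 695.
No other subset beats 501.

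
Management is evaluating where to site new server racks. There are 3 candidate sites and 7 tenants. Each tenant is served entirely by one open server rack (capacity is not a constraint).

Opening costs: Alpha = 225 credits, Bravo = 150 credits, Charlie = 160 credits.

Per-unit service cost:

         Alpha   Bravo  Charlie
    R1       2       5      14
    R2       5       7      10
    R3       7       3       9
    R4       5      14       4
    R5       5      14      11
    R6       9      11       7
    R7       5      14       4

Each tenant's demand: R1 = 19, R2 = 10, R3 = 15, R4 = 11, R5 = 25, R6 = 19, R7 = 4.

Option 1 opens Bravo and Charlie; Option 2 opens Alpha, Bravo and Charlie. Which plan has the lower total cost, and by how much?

Option 1: {Bravo, Charlie}: R1→Bravo 5·19=95, R2→Bravo 7·10=70, R3→Bravo 3·15=45, R4→Charlie 4·11=44, R5→Charlie 11·25=275, R6→Charlie 7·19=133, R7→Charlie 4·4=16. Service 678; fixed 310; total 988.
Option 2: {Alpha, Bravo, Charlie}: R1→Alpha 2·19=38, R2→Alpha 5·10=50, R3→Bravo 3·15=45, R4→Charlie 4·11=44, R5→Alpha 5·25=125, R6→Charlie 7·19=133, R7→Charlie 4·4=16. Service 451; fixed 535; total 986.
Difference: |988 − 986| = 2.

Option 2 is cheaper by 2.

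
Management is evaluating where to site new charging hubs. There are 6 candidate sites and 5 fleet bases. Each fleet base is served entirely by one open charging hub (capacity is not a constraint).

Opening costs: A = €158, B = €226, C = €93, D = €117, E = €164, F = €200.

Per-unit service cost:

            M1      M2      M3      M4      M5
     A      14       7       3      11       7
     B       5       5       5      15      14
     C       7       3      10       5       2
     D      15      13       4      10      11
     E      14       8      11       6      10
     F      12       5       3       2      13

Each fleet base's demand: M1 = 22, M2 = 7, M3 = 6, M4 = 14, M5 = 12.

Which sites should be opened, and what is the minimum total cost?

Open C only; minimum total cost 422.

For any fixed open set, each fleet base goes to its cheapest open site; total = fixed + service.
{C}: M1→C 7·22=154, M2→C 3·7=21, M3→C 10·6=60, M4→C 5·14=70, M5→C 2·12=24. Service 329; fixed 93; total 422.
{C, D}: service 293 + fixed 210 = 503
{A, C}: service 287 + fixed 251 = 538
{A, B, C, D, E, F}: service 201 + fixed 958 = 1159
No other subset beats 422.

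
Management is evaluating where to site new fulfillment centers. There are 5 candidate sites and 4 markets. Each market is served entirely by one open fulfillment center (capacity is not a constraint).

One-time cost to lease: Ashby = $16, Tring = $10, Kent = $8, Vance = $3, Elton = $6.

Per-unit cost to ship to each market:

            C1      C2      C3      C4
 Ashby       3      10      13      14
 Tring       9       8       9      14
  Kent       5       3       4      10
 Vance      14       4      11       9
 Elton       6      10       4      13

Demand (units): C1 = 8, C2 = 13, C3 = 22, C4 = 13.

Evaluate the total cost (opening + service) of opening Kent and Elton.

Total cost: 311

Each market is assigned to its cheapest site among the open ones.
{Kent, Elton}: C1→Kent 5·8=40, C2→Kent 3·13=39, C3→Kent 4·22=88, C4→Kent 10·13=130. Service 297; fixed 14; total 311.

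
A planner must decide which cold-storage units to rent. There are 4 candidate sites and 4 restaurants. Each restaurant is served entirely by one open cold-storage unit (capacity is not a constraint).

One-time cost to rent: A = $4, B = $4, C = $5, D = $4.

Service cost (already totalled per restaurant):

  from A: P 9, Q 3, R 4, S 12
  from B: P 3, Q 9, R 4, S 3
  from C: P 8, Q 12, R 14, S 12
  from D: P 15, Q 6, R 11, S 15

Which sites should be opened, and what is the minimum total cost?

Open A and B; minimum total cost 21.

For any fixed open set, each restaurant goes to its cheapest open site; total = fixed + service.
{A, B}: P→B 3, Q→A 3, R→A 4, S→B 3. Service 13; fixed 8; total 21.
{B}: P→B 3, Q→B 9, R→B 4, S→B 3. Service 19; fixed 4; total 23.
{B, D}: P→B 3, Q→D 6, R→B 4, S→B 3. Service 16; fixed 8; total 24.
{A, B, C, D}: service 13 + fixed 17 = 30
No other subset beats 21.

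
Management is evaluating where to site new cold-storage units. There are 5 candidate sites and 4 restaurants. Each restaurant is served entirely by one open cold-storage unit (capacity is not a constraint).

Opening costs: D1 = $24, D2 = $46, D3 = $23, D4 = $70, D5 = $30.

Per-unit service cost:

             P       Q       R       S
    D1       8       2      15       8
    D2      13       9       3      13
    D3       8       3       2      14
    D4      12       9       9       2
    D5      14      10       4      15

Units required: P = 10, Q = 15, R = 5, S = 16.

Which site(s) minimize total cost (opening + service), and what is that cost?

Open D3 and D4; minimum total cost 260.

For any fixed open set, each restaurant goes to its cheapest open site; total = fixed + service.
{D3, D4}: P→D3 8·10=80, Q→D3 3·15=45, R→D3 2·5=10, S→D4 2·16=32. Service 167; fixed 93; total 260.
{D1, D3, D4}: service 152 + fixed 117 = 269
{D1, D4}: service 187 + fixed 94 = 281
{D1, D2, D3, D4, D5}: service 152 + fixed 193 = 345
No other subset beats 260.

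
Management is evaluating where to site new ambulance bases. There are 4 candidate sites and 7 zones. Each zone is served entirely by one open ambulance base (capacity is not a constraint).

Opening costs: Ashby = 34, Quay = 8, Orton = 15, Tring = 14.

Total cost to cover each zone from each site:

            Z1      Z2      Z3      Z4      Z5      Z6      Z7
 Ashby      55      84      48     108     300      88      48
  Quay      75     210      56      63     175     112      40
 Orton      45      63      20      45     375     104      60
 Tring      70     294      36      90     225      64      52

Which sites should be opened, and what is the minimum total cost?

For any fixed open set, each zone goes to its cheapest open site; total = fixed + service.
{Quay, Orton, Tring}: Z1→Orton 45, Z2→Orton 63, Z3→Orton 20, Z4→Orton 45, Z5→Quay 175, Z6→Tring 64, Z7→Quay 40. Service 452; fixed 37; total 489.
{Quay, Orton}: service 492 + fixed 23 = 515
{Ashby, Quay, Orton, Tring}: Z1→Orton 45, Z2→Orton 63, Z3→Orton 20, Z4→Orton 45, Z5→Quay 175, Z6→Tring 64, Z7→Quay 40. Service 452; fixed 71; total 523.
{Quay}: Z1→Quay 75, Z2→Quay 210, Z3→Quay 56, Z4→Quay 63, Z5→Quay 175, Z6→Quay 112, Z7→Quay 40. Service 731; fixed 8; total 739.
No other subset beats 489.

Open Quay, Orton and Tring; minimum total cost 489.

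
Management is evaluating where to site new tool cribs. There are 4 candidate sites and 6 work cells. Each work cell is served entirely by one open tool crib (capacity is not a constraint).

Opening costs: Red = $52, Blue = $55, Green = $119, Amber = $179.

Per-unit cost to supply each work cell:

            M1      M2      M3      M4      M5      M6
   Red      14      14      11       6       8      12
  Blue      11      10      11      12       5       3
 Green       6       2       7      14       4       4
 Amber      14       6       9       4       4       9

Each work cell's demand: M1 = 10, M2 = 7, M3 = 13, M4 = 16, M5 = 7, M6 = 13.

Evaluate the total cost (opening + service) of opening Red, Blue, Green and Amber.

Each work cell is assigned to its cheapest site among the open ones.
{Red, Blue, Green, Amber}: M1→Green 6·10=60, M2→Green 2·7=14, M3→Green 7·13=91, M4→Amber 4·16=64, M5→Green 4·7=28, M6→Blue 3·13=39. Service 296; fixed 405; total 701.

Total cost: 701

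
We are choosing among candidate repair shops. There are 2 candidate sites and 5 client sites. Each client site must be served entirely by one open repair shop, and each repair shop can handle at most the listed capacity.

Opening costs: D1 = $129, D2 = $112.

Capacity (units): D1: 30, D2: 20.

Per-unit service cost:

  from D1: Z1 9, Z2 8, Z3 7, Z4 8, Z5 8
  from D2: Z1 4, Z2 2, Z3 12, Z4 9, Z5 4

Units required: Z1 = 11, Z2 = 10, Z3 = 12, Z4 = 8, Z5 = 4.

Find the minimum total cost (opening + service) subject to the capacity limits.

Minimum total cost: 529

Open {D1, D2}: Z1→D2 4·11=44, Z2→D1 8·10=80, Z3→D1 7·12=84, Z4→D1 8·8=64, Z5→D2 4·4=16.
Loads: D1 carries 30/30, D2 carries 15/20. Service 288; fixed 241; total 529.
Next best feasible plan costs 548.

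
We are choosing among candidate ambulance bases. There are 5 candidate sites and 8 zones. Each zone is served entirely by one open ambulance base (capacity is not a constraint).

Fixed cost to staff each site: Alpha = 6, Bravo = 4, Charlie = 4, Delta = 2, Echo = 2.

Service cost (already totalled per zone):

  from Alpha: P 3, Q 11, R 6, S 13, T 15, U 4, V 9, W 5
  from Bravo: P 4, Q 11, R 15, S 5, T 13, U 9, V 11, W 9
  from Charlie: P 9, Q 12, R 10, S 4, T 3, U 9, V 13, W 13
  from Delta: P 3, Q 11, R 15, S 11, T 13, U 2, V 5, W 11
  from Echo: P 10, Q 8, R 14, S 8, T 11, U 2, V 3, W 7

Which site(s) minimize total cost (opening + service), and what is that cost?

For any fixed open set, each zone goes to its cheapest open site; total = fixed + service.
{Alpha, Charlie, Echo}: P→Alpha 3, Q→Echo 8, R→Alpha 6, S→Charlie 4, T→Charlie 3, U→Echo 2, V→Echo 3, W→Alpha 5. Service 34; fixed 12; total 46.
{Alpha, Charlie, Delta, Echo}: service 34 + fixed 14 = 48
{Charlie, Delta, Echo}: service 40 + fixed 8 = 48
{Alpha, Bravo, Charlie, Delta, Echo}: service 34 + fixed 18 = 52
No other subset beats 46.

Open Alpha, Charlie and Echo; minimum total cost 46.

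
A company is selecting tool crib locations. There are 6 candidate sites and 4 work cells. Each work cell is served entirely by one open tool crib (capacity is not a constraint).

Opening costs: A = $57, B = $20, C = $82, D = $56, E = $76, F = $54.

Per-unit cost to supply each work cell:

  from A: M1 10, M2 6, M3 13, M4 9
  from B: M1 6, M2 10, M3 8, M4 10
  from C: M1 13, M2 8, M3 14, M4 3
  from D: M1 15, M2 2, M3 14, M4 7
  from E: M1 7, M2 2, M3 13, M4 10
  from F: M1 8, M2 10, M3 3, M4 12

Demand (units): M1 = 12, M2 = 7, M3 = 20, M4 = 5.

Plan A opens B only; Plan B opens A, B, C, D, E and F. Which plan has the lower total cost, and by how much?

Plan A: {B}: M1→B 6·12=72, M2→B 10·7=70, M3→B 8·20=160, M4→B 10·5=50. Service 352; fixed 20; total 372.
Plan B: {A, B, C, D, E, F}: M1→B 6·12=72, M2→D 2·7=14, M3→F 3·20=60, M4→C 3·5=15. Service 161; fixed 345; total 506.
Difference: |372 − 506| = 134.

Plan A is cheaper by 134.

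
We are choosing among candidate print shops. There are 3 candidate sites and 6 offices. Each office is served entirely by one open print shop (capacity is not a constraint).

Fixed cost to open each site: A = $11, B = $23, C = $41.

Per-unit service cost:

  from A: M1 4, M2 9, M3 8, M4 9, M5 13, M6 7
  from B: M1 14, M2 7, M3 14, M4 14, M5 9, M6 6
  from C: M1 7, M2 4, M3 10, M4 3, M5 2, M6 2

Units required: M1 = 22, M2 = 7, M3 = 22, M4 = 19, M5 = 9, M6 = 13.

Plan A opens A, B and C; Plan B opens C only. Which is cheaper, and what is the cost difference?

Plan A is cheaper by 76.

Plan A: {A, B, C}: M1→A 4·22=88, M2→C 4·7=28, M3→A 8·22=176, M4→C 3·19=57, M5→C 2·9=18, M6→C 2·13=26. Service 393; fixed 75; total 468.
Plan B: {C}: M1→C 7·22=154, M2→C 4·7=28, M3→C 10·22=220, M4→C 3·19=57, M5→C 2·9=18, M6→C 2·13=26. Service 503; fixed 41; total 544.
Difference: |468 − 544| = 76.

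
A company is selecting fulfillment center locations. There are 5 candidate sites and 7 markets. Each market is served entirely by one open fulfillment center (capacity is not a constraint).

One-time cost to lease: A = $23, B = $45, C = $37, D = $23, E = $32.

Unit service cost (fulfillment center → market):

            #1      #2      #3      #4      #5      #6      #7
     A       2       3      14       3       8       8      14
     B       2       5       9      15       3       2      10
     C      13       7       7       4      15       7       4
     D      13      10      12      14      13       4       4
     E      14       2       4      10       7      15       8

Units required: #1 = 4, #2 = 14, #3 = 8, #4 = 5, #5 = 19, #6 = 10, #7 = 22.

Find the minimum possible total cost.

Minimum total cost: 367

For any fixed open set, each market goes to its cheapest open site; total = fixed + service.
{B, C, E}: #1→B 2·4=8, #2→E 2·14=28, #3→E 4·8=32, #4→C 4·5=20, #5→B 3·19=57, #6→B 2·10=20, #7→C 4·22=88. Service 253; fixed 114; total 367.
{A, B, D, E}: #1→A 2·4=8, #2→E 2·14=28, #3→E 4·8=32, #4→A 3·5=15, #5→B 3·19=57, #6→B 2·10=20, #7→D 4·22=88. Service 248; fixed 123; total 371.
{B, D, E}: service 283 + fixed 100 = 383
{A, B, C, D, E}: service 248 + fixed 160 = 408
No other subset beats 367.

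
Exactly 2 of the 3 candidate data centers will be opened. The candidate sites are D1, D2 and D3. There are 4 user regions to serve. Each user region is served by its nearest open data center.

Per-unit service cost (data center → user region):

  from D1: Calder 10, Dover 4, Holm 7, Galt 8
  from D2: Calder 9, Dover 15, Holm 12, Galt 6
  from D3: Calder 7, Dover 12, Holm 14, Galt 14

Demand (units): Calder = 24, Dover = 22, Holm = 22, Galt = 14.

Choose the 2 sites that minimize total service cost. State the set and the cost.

With exactly 2 open, each user region uses its cheapest among the chosen.
{D1, D3}: Calder→D3 7·24=168, Dover→D1 4·22=88, Holm→D1 7·22=154, Galt→D1 8·14=112. Service cost 522.
{D1, D2}: service cost 542
{D2, D3}: service cost 780
Among all 3 size-2 choices, {D1, D3} is lowest.

Choose D1 and D3; total service cost 522.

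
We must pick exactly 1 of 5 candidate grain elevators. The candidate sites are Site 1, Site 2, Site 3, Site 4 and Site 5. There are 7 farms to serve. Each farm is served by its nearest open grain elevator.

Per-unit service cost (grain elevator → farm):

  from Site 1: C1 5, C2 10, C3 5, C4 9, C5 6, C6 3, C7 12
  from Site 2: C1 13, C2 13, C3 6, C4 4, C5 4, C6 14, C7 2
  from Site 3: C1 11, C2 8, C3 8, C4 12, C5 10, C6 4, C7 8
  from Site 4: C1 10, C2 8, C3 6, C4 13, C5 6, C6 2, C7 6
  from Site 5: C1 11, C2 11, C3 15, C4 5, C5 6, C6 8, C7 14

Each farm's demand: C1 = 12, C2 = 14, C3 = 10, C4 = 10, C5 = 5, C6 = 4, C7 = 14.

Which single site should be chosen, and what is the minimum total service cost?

With exactly 1 open, each farm uses its cheapest among the chosen.
{Site 2}: C1→Site 2 13·12=156, C2→Site 2 13·14=182, C3→Site 2 6·10=60, C4→Site 2 4·10=40, C5→Site 2 4·5=20, C6→Site 2 14·4=56, C7→Site 2 2·14=28. Service cost 542.
{Site 4}: service cost 544
{Site 1}: service cost 550
Among all 5 size-1 choices, {Site 2} is lowest.

Choose Site 2 only; total service cost 542.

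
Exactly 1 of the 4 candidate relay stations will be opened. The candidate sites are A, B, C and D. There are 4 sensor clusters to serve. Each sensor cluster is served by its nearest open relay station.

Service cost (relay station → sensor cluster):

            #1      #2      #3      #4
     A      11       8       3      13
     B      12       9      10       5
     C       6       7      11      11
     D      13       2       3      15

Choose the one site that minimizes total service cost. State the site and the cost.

Choose D only; total service cost 33.

With exactly 1 open, each sensor cluster uses its cheapest among the chosen.
{D}: #1→D 13, #2→D 2, #3→D 3, #4→D 15. Service cost 33.
{A}: service cost 35
{C}: service cost 35
Among all 4 size-1 choices, {D} is lowest.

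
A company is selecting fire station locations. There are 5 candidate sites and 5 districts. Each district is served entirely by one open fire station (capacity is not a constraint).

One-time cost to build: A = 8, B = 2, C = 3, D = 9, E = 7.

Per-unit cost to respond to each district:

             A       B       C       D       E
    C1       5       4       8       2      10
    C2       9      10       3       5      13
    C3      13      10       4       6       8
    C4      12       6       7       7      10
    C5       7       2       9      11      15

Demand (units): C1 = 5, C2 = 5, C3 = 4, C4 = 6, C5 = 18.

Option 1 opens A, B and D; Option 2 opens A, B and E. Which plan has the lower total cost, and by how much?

Option 1 is cheaper by 36.

Option 1: {A, B, D}: C1→D 2·5=10, C2→D 5·5=25, C3→D 6·4=24, C4→B 6·6=36, C5→B 2·18=36. Service 131; fixed 19; total 150.
Option 2: {A, B, E}: C1→B 4·5=20, C2→A 9·5=45, C3→E 8·4=32, C4→B 6·6=36, C5→B 2·18=36. Service 169; fixed 17; total 186.
Difference: |150 − 186| = 36.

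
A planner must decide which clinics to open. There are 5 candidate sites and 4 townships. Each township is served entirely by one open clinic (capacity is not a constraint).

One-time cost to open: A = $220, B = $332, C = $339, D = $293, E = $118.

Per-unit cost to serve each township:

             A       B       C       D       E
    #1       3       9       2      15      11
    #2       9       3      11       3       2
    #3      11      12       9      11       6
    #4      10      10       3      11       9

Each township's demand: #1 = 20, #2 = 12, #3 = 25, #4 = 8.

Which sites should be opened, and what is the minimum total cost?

Open E only; minimum total cost 584.

For any fixed open set, each township goes to its cheapest open site; total = fixed + service.
{E}: #1→E 11·20=220, #2→E 2·12=24, #3→E 6·25=150, #4→E 9·8=72. Service 466; fixed 118; total 584.
{A, E}: #1→A 3·20=60, #2→E 2·12=24, #3→E 6·25=150, #4→E 9·8=72. Service 306; fixed 338; total 644.
{C, E}: service 238 + fixed 457 = 695
{A, B, C, D, E}: service 238 + fixed 1302 = 1540
No other subset beats 584.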